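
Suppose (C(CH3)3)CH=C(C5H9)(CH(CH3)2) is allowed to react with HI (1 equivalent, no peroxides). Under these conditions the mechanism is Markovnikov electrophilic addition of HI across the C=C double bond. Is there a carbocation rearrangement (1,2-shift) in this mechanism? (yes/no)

no

The first-formed carbocation is tertiary.
No single 1,2-shift to an adjacent carbon would produce a more-substituted cation than the one already present, so no rearrangement occurs.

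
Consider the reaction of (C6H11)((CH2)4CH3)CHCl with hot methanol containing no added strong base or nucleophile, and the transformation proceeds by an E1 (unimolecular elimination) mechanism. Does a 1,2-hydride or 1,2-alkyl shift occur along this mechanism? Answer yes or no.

yes

The first-formed carbocation is secondary.
The adjacent cyclohexyl carbon already bears 2 other carbon substituents and has a hydrogen to migrate; after a 1,2-hydride shift from that carbon the positive charge sits on a tertiary centre.
Tertiary is more stable than secondary, so the shift occurs.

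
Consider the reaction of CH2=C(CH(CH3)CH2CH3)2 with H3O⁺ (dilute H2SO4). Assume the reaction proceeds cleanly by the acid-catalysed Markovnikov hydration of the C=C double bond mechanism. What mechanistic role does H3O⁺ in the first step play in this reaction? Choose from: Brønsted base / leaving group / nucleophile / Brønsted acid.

Brønsted acid

Step 1: Protonation of the alkene by H3O⁺: the π bond acts as the nucleophile and picks up H⁺, giving the more stable (Markovnikov) tertiary carbocation. H2O is released.
H3O⁺ in the first step donates a proton in a proton-transfer step — a Brønsted acid.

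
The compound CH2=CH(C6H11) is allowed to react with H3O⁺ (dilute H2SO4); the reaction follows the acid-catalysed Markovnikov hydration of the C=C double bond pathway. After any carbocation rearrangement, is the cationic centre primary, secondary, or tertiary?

tertiary

Step 1: The π electrons of the C=C bond attack a proton of H3O⁺; Markovnikov addition places the new C–H on the less-substituted alkene carbon, so the positive charge ends up on the more-substituted carbon — a secondary carbocation. H2O is released.
Step 2: A 1,2-hydride shift from the adjacent cyclohexyl carbon moves the positive charge from the secondary centre to an adjacent carbon, generating a more stable tertiary carbocation.
The cation rearranges from secondary to tertiary via a 1,2-hydride shift from the adjacent cyclohexyl carbon; the tertiary cation is what reacts next.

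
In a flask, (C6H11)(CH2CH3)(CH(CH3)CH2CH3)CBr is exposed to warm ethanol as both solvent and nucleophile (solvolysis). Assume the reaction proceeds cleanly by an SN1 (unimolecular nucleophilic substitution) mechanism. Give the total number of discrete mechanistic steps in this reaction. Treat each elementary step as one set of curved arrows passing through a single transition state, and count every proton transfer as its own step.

3

Step 1: Ionisation: the C–Br σ-bond cleaves heterolytically; both bonding electrons depart with Br⁻, leaving a tertiary carbocation at the α-carbon.
(No 1,2-shift: no single shift to an adjacent carbon would give a more stable cation.)
Step 2: CH3CH2OH donates an oxygen lone pair into the empty p orbital of the cation, giving a protonated ether (an oxonium ion).
Step 3: Proton transfer from the O–H of the oxonium ion to a solvent molecule delivers the neutral ether.
Total: 3 elementary steps.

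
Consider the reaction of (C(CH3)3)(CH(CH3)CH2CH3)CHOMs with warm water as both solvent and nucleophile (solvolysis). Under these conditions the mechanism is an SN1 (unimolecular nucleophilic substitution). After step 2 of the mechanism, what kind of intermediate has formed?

Step 1: The C–O bond breaks with both electrons going to the mesylate; MsO⁻ leaves and a secondary carbocation remains.
Step 2: A 1,2-hydride shift from the adjacent sec-butyl carbon moves the positive charge from the secondary centre to an adjacent carbon, generating a more stable tertiary carbocation.
After step 2 the species present is a tertiary carbocation.

tertiary carbocation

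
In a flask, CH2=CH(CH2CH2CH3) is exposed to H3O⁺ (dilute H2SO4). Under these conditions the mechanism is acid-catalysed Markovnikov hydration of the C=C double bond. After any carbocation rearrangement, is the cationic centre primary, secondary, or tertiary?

secondary

Step 1: Electrophilic addition begins with the π(C=C) electrons forming a bond to the proton of H3O⁺. Following Markovnikov's rule, the resulting cation is secondary. H2O is released.
No single 1,2-shift to an adjacent carbon would give a more-substituted cation, so no rearrangement occurs.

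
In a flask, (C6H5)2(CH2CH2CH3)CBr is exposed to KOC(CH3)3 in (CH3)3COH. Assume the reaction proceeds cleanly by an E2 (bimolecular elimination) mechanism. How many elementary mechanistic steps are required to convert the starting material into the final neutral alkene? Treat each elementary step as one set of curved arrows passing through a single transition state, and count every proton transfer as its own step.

1

Step 1: The strong base (CH3)3CO⁻ removes a β-hydrogen; in the same concerted event the electrons of the breaking C–H bond form the new π(C=C) bond and the C–Br σ-bond breaks, expelling Br⁻. Anti-periplanar geometry; one transition state.
Total: 1 elementary step.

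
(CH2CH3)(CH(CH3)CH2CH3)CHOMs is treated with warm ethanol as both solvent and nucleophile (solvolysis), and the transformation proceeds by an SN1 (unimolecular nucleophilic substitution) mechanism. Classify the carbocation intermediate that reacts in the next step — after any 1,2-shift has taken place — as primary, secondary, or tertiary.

tertiary

Step 1: Unassisted departure of MsO⁻ (taking the C–O bonding pair) generates a secondary carbocation.
Step 2: A hydride (H with its bonding pair) migrates from the adjacent sec-butyl carbon to the cationic centre — a 1,2-hydride shift — upgrading the secondary cation to a tertiary one.
The cation rearranges from secondary to tertiary via a 1,2-hydride shift from the adjacent sec-butyl carbon; the tertiary cation is what reacts next.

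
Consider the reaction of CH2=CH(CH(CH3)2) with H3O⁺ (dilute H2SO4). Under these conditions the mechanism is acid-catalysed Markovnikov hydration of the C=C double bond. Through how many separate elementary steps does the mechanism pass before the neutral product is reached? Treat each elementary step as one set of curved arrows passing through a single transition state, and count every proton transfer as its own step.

4

Step 1: The π electrons of the C=C bond attack a proton of H3O⁺; Markovnikov addition places the new C–H on the less-substituted alkene carbon, so the positive charge ends up on the more-substituted carbon — a secondary carbocation. H2O is released.
Step 2: Carbocation rearrangement: a 1,2-hydride shift from the adjacent isopropyl carbon converts the initially-formed secondary cation into the more stable tertiary cation.
Step 3: Nucleophilic capture of the cation by H2O produces the protonated alcohol (an oxonium ion).
Step 4: Proton transfer from the O–H of the oxonium ion to H2O completes the catalytic cycle and yields the alcohol.
Total: 4 elementary steps.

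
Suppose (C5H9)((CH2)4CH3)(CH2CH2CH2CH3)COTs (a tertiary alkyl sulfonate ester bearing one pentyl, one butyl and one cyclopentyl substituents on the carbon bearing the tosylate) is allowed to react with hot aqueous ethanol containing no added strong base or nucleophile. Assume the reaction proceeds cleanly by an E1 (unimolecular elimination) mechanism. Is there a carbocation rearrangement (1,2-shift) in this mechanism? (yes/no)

The first-formed carbocation is tertiary.
No single 1,2-shift to an adjacent carbon would produce a more-substituted cation than the one already present, so no rearrangement occurs.

no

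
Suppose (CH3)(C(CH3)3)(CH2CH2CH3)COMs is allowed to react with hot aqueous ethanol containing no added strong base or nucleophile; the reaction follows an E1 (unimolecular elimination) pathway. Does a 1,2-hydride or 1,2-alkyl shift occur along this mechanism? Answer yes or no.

no

The first-formed carbocation is tertiary.
No single 1,2-shift to an adjacent carbon would produce a more-substituted cation than the one already present, so no rearrangement occurs.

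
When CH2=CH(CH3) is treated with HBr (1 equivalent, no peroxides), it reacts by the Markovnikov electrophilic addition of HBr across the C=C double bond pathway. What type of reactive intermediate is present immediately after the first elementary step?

Step 1: Electrophilic addition begins with the π(C=C) electrons forming a bond to the proton of HBr. Following Markovnikov's rule, the resulting cation is secondary. The H–Br bond breaks heterolytically, releasing Br⁻.
After step 1 the species present is a secondary carbocation.

secondary carbocation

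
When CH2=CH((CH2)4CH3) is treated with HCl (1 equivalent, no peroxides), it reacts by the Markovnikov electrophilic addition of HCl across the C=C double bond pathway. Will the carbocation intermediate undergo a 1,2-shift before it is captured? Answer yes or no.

no

The first-formed carbocation is secondary.
No single 1,2-shift to an adjacent carbon would produce a more-substituted cation than the one already present, so no rearrangement occurs.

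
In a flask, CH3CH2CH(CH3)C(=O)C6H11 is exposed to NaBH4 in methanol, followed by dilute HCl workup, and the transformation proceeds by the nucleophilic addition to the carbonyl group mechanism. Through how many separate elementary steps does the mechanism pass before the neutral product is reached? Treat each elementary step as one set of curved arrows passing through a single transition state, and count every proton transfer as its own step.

2

Step 1: Nucleophilic addition: H⁻ (delivered from BH4⁻) adds to the carbonyl carbon, pushing the π(C=O) electron pair onto oxygen and giving a tetrahedral alkoxide.
Step 2: On dilute HCl workup the alkoxide oxygen is protonated, giving an alcohol.
Total: 2 elementary steps.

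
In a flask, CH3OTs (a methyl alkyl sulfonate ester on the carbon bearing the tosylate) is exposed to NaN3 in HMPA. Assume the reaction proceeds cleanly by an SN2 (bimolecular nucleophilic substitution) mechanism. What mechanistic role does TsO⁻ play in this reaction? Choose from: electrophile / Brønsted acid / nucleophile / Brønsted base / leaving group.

leaving group

Step 1: Backside attack by N3⁻ on the carbon bearing the tosylate: the new C–N bond forms as the C–O bond breaks, with Walden inversion at carbon.
TsO⁻ departs with both electrons of the breaking σ-bond — that is the definition of a leaving group.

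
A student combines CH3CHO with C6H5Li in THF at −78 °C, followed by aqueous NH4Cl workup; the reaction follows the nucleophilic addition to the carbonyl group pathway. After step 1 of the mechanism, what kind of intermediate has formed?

Step 1: the carbanion-like carbon of C6H5Li attacks the sp² carbonyl carbon; the C=O π bond breaks and the electrons end up as a lone pair on the alkoxide oxygen of the tetrahedral intermediate.
After step 1 the species present is a tetrahedral alkoxide intermediate.

tetrahedral alkoxide intermediate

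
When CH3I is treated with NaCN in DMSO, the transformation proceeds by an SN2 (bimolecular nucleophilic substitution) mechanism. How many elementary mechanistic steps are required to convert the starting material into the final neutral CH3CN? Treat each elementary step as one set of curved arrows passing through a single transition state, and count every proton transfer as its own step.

Step 1: The cyanide nucleophile donates a lone pair from C to the α-carbon in a backside attack; simultaneously the C–I σ-bond breaks and both of its electrons leave with I⁻. One concerted step with inversion of configuration.
Total: 1 elementary step.

1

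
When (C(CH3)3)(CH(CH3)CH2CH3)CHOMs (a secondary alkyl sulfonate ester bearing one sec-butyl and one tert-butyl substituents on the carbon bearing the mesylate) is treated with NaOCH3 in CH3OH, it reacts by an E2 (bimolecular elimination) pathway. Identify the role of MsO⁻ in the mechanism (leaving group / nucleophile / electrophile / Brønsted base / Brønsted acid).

leaving group

Step 1: In one step, CH3O⁻ pulls off a β-proton, the C–O bond cleaves, and a C=C double bond forms between the α- and β-carbons (E2, anti elimination).
MsO⁻ departs with both electrons of the breaking σ-bond — that is the definition of a leaving group.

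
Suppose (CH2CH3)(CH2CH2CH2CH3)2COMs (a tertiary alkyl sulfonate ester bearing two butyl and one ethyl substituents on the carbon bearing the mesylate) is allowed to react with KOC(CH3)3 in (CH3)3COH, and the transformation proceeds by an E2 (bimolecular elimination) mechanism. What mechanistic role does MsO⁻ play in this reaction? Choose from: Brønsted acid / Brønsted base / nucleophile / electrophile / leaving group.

leaving group

Step 1: Concerted anti-periplanar elimination: (CH3)3CO⁻ abstracts a β-H while MsO⁻ leaves, and the C–H electrons become the new C=C π bond — all in a single transition state.
MsO⁻ departs with both electrons of the breaking σ-bond — that is the definition of a leaving group.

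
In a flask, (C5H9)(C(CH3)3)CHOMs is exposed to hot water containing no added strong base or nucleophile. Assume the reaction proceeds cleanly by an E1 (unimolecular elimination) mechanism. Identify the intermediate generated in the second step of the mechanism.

tertiary carbocation

Step 1: Unassisted departure of MsO⁻ (taking the C–O bonding pair) generates a secondary carbocation.
Step 2: A 1,2-hydride shift from the adjacent cyclopentyl carbon moves the positive charge from the secondary centre to an adjacent carbon, generating a more stable tertiary carbocation.
After step 2 the species present is a tertiary carbocation.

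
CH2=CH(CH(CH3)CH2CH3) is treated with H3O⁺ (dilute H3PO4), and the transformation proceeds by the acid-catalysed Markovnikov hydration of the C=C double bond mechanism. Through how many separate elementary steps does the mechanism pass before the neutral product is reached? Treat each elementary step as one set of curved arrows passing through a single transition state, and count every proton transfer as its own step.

4

Step 1: Protonation of the alkene by H3O⁺: the π bond acts as the nucleophile and picks up H⁺, giving the more stable (Markovnikov) secondary carbocation. H2O is released.
Step 2: A 1,2-hydride shift from the adjacent sec-butyl carbon moves the positive charge from the secondary centre to an adjacent carbon, generating a more stable tertiary carbocation.
Step 3: Water acts as the nucleophile: an oxygen lone pair bonds to the cationic carbon, giving an oxonium-ion intermediate.
Step 4: Proton transfer from the O–H of the oxonium ion to H2O completes the catalytic cycle and yields the alcohol.
Total: 4 elementary steps.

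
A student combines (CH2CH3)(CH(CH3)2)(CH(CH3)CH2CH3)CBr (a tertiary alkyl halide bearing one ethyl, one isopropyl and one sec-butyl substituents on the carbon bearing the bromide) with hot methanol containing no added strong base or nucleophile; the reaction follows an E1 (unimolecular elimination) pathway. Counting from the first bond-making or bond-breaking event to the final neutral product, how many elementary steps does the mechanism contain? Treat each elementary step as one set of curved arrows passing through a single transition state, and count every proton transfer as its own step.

Step 1: Unassisted departure of Br⁻ (taking the C–Br bonding pair) generates a tertiary carbocation.
(No 1,2-shift: no single shift to an adjacent carbon would give a more stable cation.)
Step 2: A methanol molecule (solvent) deprotonates a β-carbon; as the C–H bond breaks, those electrons form the new alkene π bond.
Total: 2 elementary steps.

2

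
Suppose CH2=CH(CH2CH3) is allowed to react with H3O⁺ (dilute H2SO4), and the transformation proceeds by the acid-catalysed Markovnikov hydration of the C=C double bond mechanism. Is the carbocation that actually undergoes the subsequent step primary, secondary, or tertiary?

Step 1: Protonation of the alkene by H3O⁺: the π bond acts as the nucleophile and picks up H⁺, giving the more stable (Markovnikov) secondary carbocation. H2O is released.
No single 1,2-shift to an adjacent carbon would give a more-substituted cation, so no rearrangement occurs.

secondary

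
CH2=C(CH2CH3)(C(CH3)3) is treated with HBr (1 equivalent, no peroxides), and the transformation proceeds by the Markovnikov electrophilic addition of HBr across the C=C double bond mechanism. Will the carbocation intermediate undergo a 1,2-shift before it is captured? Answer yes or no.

The first-formed carbocation is tertiary.
No single 1,2-shift to an adjacent carbon would produce a more-substituted cation than the one already present, so no rearrangement occurs.

no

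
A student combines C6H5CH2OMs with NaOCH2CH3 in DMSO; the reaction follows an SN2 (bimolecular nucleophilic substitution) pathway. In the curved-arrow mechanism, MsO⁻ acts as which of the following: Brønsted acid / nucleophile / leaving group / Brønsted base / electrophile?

Step 1: CH3CH2O⁻ attacks the back face of the α-carbon while MsO⁻ departs with the C–O bonding pair — a single concerted displacement through a pentacoordinate transition state.
MsO⁻ departs with both electrons of the breaking σ-bond — that is the definition of a leaving group.

leaving group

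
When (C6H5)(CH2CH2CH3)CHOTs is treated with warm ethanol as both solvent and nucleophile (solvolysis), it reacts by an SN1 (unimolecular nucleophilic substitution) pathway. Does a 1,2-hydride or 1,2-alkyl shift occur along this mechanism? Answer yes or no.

The first-formed carbocation is secondary.
No single 1,2-shift to an adjacent carbon would produce a more-substituted cation than the one already present, so no rearrangement occurs.

no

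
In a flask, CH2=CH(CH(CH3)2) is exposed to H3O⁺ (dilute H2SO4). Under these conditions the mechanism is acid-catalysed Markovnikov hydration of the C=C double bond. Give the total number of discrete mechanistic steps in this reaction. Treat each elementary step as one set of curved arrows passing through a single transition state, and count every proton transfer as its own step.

4

Step 1: The π electrons of the C=C bond attack a proton of H3O⁺; Markovnikov addition places the new C–H on the less-substituted alkene carbon, so the positive charge ends up on the more-substituted carbon — a secondary carbocation. H2O is released.
Step 2: Carbocation rearrangement: a 1,2-hydride shift from the adjacent isopropyl carbon converts the initially-formed secondary cation into the more stable tertiary cation.
Step 3: A lone pair on the oxygen of H2O attacks the carbocation, forming a C–O bond and an oxonium ion (a protonated alcohol).
Step 4: H2O removes a proton from the oxonium oxygen, regenerating H3O⁺ and giving the neutral alcohol.
Total: 4 elementary steps.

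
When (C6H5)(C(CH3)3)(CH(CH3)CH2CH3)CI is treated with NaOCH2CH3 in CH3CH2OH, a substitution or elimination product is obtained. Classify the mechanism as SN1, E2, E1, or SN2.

Conditions: a strong base with a tertiary substrate bearing a β-hydrogen.
These conditions are the textbook signature of the E2 pathway.
A strong (often hindered) base removes a β-H in concert with loss of the leaving group — bimolecular elimination.

E2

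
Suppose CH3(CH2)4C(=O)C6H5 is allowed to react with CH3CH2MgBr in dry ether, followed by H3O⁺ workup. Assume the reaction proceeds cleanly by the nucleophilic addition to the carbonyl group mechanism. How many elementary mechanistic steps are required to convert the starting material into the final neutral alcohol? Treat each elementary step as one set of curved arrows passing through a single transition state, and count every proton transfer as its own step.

2

Step 1: the carbanion-like carbon of CH3CH2MgBr attacks the sp² carbonyl carbon; the C=O π bond breaks and the electrons end up as a lone pair on the alkoxide oxygen of the tetrahedral intermediate.
Step 2: On H3O⁺ workup the alkoxide oxygen is protonated, giving an alcohol.
Total: 2 elementary steps.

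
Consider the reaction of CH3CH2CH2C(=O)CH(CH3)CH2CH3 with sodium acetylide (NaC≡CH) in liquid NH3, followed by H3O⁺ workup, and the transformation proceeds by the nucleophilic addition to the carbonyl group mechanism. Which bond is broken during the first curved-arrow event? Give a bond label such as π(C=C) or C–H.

π(C=O)

Step 1: Nucleophilic addition: HC≡C⁻ adds to the carbonyl carbon, pushing the π(C=O) electron pair onto oxygen and giving a tetrahedral alkoxide.
The bond broken in this step is the π(C=O) bond.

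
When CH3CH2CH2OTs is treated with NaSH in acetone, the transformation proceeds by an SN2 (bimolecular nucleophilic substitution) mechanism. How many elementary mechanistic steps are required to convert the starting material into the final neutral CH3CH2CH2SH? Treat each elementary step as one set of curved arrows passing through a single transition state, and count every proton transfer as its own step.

Step 1: The hydrosulfide nucleophile donates a lone pair from S to the α-carbon in a backside attack; simultaneously the C–O σ-bond breaks and both of its electrons leave with TsO⁻. One concerted step with inversion of configuration.
Total: 1 elementary step.

1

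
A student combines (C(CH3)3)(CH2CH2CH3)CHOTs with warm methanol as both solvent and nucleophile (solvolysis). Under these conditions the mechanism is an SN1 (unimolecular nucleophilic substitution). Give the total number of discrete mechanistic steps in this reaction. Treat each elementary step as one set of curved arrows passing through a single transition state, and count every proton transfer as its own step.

Step 1: Ionisation: the C–O σ-bond cleaves heterolytically; both bonding electrons depart with TsO⁻, leaving a secondary carbocation at the α-carbon.
Step 2: Carbocation rearrangement: a 1,2-methyl shift from the adjacent tert-butyl carbon converts the initially-formed secondary cation into the more stable tertiary cation.
Step 3: A lone pair on the oxygen of CH3OH attacks the carbocation, forming a new C–O σ-bond and an oxonium ion.
Step 4: Proton transfer from the O–H of the oxonium ion to a solvent molecule delivers the neutral ether.
Total: 4 elementary steps.

4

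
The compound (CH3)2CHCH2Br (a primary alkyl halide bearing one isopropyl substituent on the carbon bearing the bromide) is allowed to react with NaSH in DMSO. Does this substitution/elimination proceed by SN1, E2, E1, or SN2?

Conditions: a primary substrate with a strong nucleophile in the polar aprotic solvent DMSO.
These conditions are the textbook signature of the SN2 pathway.
An unhindered substrate with a strong nucleophile in a polar aprotic solvent favours one-step backside displacement.

SN2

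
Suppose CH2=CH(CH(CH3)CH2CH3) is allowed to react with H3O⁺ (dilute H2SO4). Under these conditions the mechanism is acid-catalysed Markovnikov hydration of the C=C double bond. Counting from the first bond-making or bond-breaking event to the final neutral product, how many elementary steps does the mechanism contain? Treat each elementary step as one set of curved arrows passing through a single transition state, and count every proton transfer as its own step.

4

Step 1: The π electrons of the C=C bond attack a proton of H3O⁺; Markovnikov addition places the new C–H on the less-substituted alkene carbon, so the positive charge ends up on the more-substituted carbon — a secondary carbocation. H2O is released.
Step 2: A 1,2-hydride shift from the adjacent sec-butyl carbon moves the positive charge from the secondary centre to an adjacent carbon, generating a more stable tertiary carbocation.
Step 3: Water acts as the nucleophile: an oxygen lone pair bonds to the cationic carbon, giving an oxonium-ion intermediate.
Step 4: Deprotonation of the oxonium ion by a water molecule delivers the neutral alcohol and regenerates the acid catalyst.
Total: 4 elementary steps.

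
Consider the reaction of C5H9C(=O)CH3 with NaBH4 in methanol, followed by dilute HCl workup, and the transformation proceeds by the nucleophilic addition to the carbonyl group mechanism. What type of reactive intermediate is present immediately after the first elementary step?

Step 1: A lone pair / filled orbital on H⁻ (delivered from BH4⁻) attacks the electrophilic carbonyl carbon; the π(C=O) electrons shift onto oxygen, producing a tetrahedral alkoxide intermediate.
After step 1 the species present is a tetrahedral alkoxide intermediate.

tetrahedral alkoxide intermediate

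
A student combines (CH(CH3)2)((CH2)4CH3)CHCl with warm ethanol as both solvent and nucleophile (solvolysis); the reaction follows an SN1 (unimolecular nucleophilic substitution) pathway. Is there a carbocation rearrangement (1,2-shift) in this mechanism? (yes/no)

yes

The first-formed carbocation is secondary.
The adjacent isopropyl carbon already bears 2 other carbon substituents and has a hydrogen to migrate; after a 1,2-hydride shift from that carbon the positive charge sits on a tertiary centre.
Tertiary is more stable than secondary, so the shift occurs.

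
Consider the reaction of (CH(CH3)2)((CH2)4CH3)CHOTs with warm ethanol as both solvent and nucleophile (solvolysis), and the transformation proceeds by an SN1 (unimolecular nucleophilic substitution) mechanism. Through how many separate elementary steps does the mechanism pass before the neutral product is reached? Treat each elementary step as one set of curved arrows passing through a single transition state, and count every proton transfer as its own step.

4

Step 1: Unassisted departure of TsO⁻ (taking the C–O bonding pair) generates a secondary carbocation.
Step 2: A hydride (H with its bonding pair) migrates from the adjacent isopropyl carbon to the cationic centre — a 1,2-hydride shift — upgrading the secondary cation to a tertiary one.
Step 3: CH3CH2OH donates an oxygen lone pair into the empty p orbital of the cation, giving a protonated ether (an oxonium ion).
Step 4: Proton transfer from the O–H of the oxonium ion to a solvent molecule delivers the neutral ether.
Total: 4 elementary steps.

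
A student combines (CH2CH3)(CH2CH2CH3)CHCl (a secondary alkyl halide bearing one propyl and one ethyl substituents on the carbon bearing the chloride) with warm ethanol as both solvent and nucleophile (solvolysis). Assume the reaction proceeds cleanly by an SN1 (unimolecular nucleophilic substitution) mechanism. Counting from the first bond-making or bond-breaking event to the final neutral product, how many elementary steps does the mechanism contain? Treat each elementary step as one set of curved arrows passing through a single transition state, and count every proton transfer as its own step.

3

Step 1: Rate-determining heterolysis of the C–Cl bond gives Cl⁻ and a secondary carbocation.
(No 1,2-shift: no single shift to an adjacent carbon would give a more stable cation.)
Step 2: Nucleophilic capture: the oxygen of CH3CH2OH bonds to the cationic carbon, producing an oxonium-ion intermediate.
Step 3: Proton transfer from the O–H of the oxonium ion to a solvent molecule delivers the neutral ether.
Total: 3 elementary steps.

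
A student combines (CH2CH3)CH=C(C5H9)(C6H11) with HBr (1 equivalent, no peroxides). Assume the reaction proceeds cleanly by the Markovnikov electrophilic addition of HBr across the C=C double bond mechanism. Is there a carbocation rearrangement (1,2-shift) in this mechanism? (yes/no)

no

The first-formed carbocation is tertiary.
No single 1,2-shift to an adjacent carbon would produce a more-substituted cation than the one already present, so no rearrangement occurs.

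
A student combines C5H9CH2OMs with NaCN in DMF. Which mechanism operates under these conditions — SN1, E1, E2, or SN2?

Conditions: a primary substrate with a strong nucleophile in the polar aprotic solvent DMF.
These conditions are the textbook signature of the SN2 pathway.
An unhindered substrate with a strong nucleophile in a polar aprotic solvent favours one-step backside displacement.

SN2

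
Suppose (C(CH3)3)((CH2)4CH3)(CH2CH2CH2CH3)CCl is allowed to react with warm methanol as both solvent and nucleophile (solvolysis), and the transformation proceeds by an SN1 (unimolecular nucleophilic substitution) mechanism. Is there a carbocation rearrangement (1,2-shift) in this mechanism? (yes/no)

The first-formed carbocation is tertiary.
No single 1,2-shift to an adjacent carbon would produce a more-substituted cation than the one already present, so no rearrangement occurs.

no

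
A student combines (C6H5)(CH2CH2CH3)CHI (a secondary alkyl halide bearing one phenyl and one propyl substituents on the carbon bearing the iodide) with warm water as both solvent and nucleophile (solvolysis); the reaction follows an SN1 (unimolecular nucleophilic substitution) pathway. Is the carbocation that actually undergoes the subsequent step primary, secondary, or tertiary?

secondary

Step 1: The C–I bond breaks with both electrons going to the iodide; I⁻ leaves and a secondary carbocation remains.
No single 1,2-shift to an adjacent carbon would give a more-substituted cation, so no rearrangement occurs.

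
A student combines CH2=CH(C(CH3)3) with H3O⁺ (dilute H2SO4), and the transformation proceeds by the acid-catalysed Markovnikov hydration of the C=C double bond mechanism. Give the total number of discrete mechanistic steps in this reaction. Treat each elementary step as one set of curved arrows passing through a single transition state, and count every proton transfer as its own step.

4

Step 1: Electrophilic addition begins with the π(C=C) electrons forming a bond to the proton of H3O⁺. Following Markovnikov's rule, the resulting cation is secondary. H2O is released.
Step 2: A methyl group with its bonding pair migrates from the adjacent tert-butyl carbon to the cationic centre — a 1,2-methyl shift — upgrading the secondary cation to a tertiary one.
Step 3: Water acts as the nucleophile: an oxygen lone pair bonds to the cationic carbon, giving an oxonium-ion intermediate.
Step 4: Deprotonation of the oxonium ion by a water molecule delivers the neutral alcohol and regenerates the acid catalyst.
Total: 4 elementary steps.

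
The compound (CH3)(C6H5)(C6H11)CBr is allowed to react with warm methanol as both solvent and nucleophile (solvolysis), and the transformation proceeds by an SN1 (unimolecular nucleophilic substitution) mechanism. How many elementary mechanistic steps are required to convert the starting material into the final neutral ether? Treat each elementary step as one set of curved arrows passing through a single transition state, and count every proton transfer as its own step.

3

Step 1: Ionisation: the C–Br σ-bond cleaves heterolytically; both bonding electrons depart with Br⁻, leaving a tertiary carbocation at the α-carbon.
(No 1,2-shift: no single shift to an adjacent carbon would give a more stable cation.)
Step 2: CH3OH donates an oxygen lone pair into the empty p orbital of the cation, giving a protonated ether (an oxonium ion).
Step 3: A second solvent molecule removes the proton on oxygen, giving the neutral ether product.
Total: 3 elementary steps.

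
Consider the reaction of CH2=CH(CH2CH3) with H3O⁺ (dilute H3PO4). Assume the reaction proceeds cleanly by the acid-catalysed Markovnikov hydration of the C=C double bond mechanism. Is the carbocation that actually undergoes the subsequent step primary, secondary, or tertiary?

Step 1: The π electrons of the C=C bond attack a proton of H3O⁺; Markovnikov addition places the new C–H on the less-substituted alkene carbon, so the positive charge ends up on the more-substituted carbon — a secondary carbocation. H2O is released.
No single 1,2-shift to an adjacent carbon would give a more-substituted cation, so no rearrangement occurs.

secondary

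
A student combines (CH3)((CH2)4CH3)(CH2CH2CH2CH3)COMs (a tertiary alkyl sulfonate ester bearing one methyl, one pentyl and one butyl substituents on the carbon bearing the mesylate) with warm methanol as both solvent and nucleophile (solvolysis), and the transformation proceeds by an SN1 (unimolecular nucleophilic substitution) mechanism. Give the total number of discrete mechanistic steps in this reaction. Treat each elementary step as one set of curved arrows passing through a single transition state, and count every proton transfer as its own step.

Step 1: The C–O bond breaks with both electrons going to the mesylate; MsO⁻ leaves and a tertiary carbocation remains.
(No 1,2-shift: no single shift to an adjacent carbon would give a more stable cation.)
Step 2: CH3OH donates an oxygen lone pair into the empty p orbital of the cation, giving a protonated ether (an oxonium ion).
Step 3: Deprotonation of the oxonium oxygen by solvent methanol yields the neutral ether.
Total: 3 elementary steps.

3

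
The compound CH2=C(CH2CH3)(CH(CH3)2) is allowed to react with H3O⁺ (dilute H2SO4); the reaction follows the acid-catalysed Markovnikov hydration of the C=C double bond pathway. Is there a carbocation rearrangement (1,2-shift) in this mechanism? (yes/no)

The first-formed carbocation is tertiary.
No single 1,2-shift to an adjacent carbon would produce a more-substituted cation than the one already present, so no rearrangement occurs.

no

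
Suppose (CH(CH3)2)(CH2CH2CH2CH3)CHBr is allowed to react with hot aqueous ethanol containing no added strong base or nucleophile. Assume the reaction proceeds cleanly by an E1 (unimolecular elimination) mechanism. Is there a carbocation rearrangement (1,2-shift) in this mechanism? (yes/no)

yes

The first-formed carbocation is secondary.
The adjacent isopropyl carbon already bears 2 other carbon substituents and has a hydrogen to migrate; after a 1,2-hydride shift from that carbon the positive charge sits on a tertiary centre.
Tertiary is more stable than secondary, so the shift occurs.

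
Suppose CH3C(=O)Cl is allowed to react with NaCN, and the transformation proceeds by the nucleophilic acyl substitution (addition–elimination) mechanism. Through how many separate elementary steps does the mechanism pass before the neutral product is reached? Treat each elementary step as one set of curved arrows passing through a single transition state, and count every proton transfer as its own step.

Step 1: A lone pair on the C of CN⁻ attacks the electrophilic acyl carbon; the π(C=O) electrons move onto oxygen, giving a tetrahedral intermediate.
Step 2: Elimination step: re-formation of the carbonyl π bond drives out Cl⁻, giving the new acyl compound.
Total: 2 elementary steps.

2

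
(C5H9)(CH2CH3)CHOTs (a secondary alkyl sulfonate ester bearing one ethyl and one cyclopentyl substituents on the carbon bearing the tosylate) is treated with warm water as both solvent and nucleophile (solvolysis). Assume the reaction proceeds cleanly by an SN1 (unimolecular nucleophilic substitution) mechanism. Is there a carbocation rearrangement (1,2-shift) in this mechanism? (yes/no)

The first-formed carbocation is secondary.
The adjacent cyclopentyl carbon already bears 2 other carbon substituents and has a hydrogen to migrate; after a 1,2-hydride shift from that carbon the positive charge sits on a tertiary centre.
Tertiary is more stable than secondary, so the shift occurs.

yes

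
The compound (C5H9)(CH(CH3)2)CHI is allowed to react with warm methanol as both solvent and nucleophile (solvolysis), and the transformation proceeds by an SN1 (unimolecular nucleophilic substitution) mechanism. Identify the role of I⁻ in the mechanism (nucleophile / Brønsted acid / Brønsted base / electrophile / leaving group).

leaving group

Step 1: Rate-determining heterolysis of the C–I bond gives I⁻ and a secondary carbocation.
I⁻ departs with both electrons of the breaking σ-bond — that is the definition of a leaving group.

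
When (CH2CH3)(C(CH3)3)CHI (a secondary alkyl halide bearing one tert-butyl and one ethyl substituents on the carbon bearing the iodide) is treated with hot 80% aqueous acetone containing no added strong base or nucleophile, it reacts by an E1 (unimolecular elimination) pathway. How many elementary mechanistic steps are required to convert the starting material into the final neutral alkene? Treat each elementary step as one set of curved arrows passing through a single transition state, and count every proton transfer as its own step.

Step 1: Ionisation: the C–I σ-bond cleaves heterolytically; both bonding electrons depart with I⁻, leaving a secondary carbocation at the α-carbon.
Step 2: A methyl group with its bonding pair migrates from the adjacent tert-butyl carbon to the cationic centre — a 1,2-methyl shift — upgrading the secondary cation to a tertiary one.
Step 3: A water molecule (solvent) deprotonates a β-carbon; as the C–H bond breaks, those electrons form the new alkene π bond.
Total: 3 elementary steps.

3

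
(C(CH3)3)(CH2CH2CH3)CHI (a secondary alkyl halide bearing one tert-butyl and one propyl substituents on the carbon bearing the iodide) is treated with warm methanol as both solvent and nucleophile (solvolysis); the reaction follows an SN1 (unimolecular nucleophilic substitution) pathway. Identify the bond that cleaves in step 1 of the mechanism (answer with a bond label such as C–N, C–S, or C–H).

C–I

Step 1: Ionisation: the C–I σ-bond cleaves heterolytically; both bonding electrons depart with I⁻, leaving a secondary carbocation at the α-carbon.
The bond broken in this step is the C–I bond.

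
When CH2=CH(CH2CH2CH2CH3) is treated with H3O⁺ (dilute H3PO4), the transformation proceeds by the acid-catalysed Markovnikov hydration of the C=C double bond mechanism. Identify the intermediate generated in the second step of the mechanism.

Step 1: Protonation of the alkene by H3O⁺: the π bond acts as the nucleophile and picks up H⁺, giving the more stable (Markovnikov) secondary carbocation. H2O is released.
Step 2: A lone pair on the oxygen of H2O attacks the carbocation, forming a C–O bond and an oxonium ion (a protonated alcohol).
After step 2 the species present is an oxonium ion.

oxonium ion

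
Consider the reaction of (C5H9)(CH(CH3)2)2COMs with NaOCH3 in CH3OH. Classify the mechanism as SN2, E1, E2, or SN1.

E2

Conditions: a strong base with a tertiary substrate bearing a β-hydrogen.
These conditions are the textbook signature of the E2 pathway.
A strong (often hindered) base removes a β-H in concert with loss of the leaving group — bimolecular elimination.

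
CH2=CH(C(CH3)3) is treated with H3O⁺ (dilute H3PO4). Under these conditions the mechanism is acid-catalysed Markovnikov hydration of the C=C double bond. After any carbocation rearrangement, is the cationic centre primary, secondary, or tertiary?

tertiary

Step 1: The π electrons of the C=C bond attack a proton of H3O⁺; Markovnikov addition places the new C–H on the less-substituted alkene carbon, so the positive charge ends up on the more-substituted carbon — a secondary carbocation. H2O is released.
Step 2: A 1,2-methyl shift from the adjacent tert-butyl carbon moves the positive charge from the secondary centre to an adjacent carbon, generating a more stable tertiary carbocation.
The cation rearranges from secondary to tertiary via a 1,2-methyl shift from the adjacent tert-butyl carbon; the tertiary cation is what reacts next.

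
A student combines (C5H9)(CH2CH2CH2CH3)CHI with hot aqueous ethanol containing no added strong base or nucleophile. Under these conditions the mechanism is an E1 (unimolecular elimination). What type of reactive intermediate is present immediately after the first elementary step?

secondary carbocation

Step 1: Rate-determining heterolysis of the C–I bond gives I⁻ and a secondary carbocation.
After step 1 the species present is a secondary carbocation.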